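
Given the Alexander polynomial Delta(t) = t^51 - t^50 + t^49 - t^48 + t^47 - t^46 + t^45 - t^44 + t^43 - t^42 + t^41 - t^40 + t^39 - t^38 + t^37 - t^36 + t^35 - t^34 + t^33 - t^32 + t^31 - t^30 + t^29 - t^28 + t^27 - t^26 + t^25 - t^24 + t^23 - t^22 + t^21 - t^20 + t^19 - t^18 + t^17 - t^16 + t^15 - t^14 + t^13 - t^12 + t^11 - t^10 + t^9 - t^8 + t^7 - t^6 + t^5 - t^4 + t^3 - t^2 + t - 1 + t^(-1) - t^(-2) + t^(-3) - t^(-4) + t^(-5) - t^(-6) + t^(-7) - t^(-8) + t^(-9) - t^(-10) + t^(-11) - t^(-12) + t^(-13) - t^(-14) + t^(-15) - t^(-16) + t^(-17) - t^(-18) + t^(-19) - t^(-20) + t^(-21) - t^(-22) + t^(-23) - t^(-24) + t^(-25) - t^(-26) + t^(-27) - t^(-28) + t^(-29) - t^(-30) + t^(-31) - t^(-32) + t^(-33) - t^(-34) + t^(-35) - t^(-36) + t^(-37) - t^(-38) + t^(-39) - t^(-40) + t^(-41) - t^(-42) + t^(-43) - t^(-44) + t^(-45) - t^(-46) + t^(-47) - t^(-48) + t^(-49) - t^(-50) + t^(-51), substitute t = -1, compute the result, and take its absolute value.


Step 1: The polynomial has 103 terms with alternating signs, exponents from 51 down to -51.
Step 2: Substitute t = -1. The i-th term has coefficient (-1)^i and exponent (m-i),
  so its value is (-1)^i * (-1)^(m-i) = (-1)^m = -1 for every i.
Step 3: All 103 terms equal -1, so Delta(-1) = 103 * (-1) = -103
Step 4: |Delta(-1)| = 103

103


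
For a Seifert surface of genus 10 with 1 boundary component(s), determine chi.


chi = 2 - 2g - b
= 2 - 2*10 - 1
= 2 - 20 - 1 = -19

-19


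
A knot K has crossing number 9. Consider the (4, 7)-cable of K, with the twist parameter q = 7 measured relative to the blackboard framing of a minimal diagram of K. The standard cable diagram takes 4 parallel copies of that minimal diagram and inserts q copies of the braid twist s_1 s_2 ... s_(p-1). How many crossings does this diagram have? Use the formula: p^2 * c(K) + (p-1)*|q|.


Step 1: Each of the c(K) crossings of the companion diagram becomes p*p = p^2 crossings among the p parallel strands, and each of the |q| twists s_1 s_2 ... s_(p-1) adds (p-1) crossings.
  Crossings = p^2 * c(K) + (p-1)*|q|
Step 2: = 4^2 * 9 + (4-1)*7
Step 3: = 16*9 + 3*7
Step 4: = 144 + 21 = 165

165


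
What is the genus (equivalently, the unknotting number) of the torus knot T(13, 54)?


For a torus knot T(p,q), both the unknotting number and genus equal (p-1)(q-1)/2.
= (13-1)(54-1)/2
= 12*53/2
= 636/2 = 318

318


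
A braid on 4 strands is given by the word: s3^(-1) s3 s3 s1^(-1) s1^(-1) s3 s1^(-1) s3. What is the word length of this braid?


The word length counts the number of generators (including inverses).
Listing each generator: s3^(-1), s3, s3, s1^(-1), s1^(-1), s3, s1^(-1), s3
There are 8 generators in this braid word.

8


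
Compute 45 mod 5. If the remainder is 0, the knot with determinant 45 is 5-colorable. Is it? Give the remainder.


Step 1: A knot is p-colorable if and only if p divides its determinant.
Step 2: Compute 45 mod 5.
45 = 9 * 5 + 0
Step 3: 45 mod 5 = 0
Step 4: The knot is 5-colorable: yes

0


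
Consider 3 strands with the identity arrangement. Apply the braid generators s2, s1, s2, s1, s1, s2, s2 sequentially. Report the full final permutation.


Starting with identity [1, 2, 3].
Apply generators in sequence:
  After s2: [1, 3, 2]
  After s1: [3, 1, 2]
  After s2: [3, 2, 1]
  After s1: [2, 3, 1]
  After s1: [3, 2, 1]
  After s2: [3, 1, 2]
  After s2: [3, 2, 1]
Final permutation: [3, 2, 1]

[3, 2, 1]


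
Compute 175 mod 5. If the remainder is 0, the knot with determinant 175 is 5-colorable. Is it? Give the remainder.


Step 1: A knot is p-colorable if and only if p divides its determinant.
Step 2: Compute 175 mod 5.
175 = 35 * 5 + 0
Step 3: 175 mod 5 = 0
Step 4: The knot is 5-colorable: yes

0


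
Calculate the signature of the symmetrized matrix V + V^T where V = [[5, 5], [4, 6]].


Step 1: V + V^T = [[10, 9], [9, 12]]
Step 2: trace = 22, det = 39
Step 3: Discriminant = 22^2 - 4*39 = 328
Step 4: Eigenvalues: 20.0554, 1.94461
Step 5: Signature = (# positive eigenvalues) - (# negative eigenvalues) = 2

2


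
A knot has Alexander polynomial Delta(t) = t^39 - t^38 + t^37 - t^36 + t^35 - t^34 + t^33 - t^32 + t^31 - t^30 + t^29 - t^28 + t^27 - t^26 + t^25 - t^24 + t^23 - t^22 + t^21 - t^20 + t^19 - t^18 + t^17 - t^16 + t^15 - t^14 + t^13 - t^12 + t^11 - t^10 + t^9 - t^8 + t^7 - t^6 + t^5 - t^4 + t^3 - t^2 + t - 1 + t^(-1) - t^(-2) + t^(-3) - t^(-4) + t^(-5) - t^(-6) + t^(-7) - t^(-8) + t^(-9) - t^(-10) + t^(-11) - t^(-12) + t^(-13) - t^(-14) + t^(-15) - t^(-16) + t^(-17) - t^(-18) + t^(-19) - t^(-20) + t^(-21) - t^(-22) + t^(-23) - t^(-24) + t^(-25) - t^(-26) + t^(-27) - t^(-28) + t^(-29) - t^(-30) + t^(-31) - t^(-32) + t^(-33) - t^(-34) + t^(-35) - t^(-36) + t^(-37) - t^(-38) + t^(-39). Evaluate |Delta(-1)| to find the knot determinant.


Step 1: The polynomial has 79 terms with alternating signs, exponents from 39 down to -39.
Step 2: Substitute t = -1. The i-th term has coefficient (-1)^i and exponent (m-i),
  so its value is (-1)^i * (-1)^(m-i) = (-1)^m = -1 for every i.
Step 3: All 79 terms equal -1, so Delta(-1) = 79 * (-1) = -79
Step 4: |Delta(-1)| = 79

79


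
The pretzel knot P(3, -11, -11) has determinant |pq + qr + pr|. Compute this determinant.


Step 1: Compute pq + qr + pr.
pq = 3*(-11) = -33
qr = (-11)*(-11) = 121
pr = 3*(-11) = -33
pq + qr + pr = -33 + 121 + (-33) = 55
Step 2: Take absolute value.
det(P(3,-11,-11)) = |55| = 55

55


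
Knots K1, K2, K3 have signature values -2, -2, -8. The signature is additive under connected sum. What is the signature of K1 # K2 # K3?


The signature is additive under connected sum.
signature(K1 # K2 # K3) = (-2) + (-2) + (-8)
= -12

-12


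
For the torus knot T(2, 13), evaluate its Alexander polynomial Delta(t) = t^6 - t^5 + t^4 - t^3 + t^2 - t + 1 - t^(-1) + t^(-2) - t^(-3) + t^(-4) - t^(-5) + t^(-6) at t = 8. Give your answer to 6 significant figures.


Substituting t = 8 into Delta(t) = t^6 - t^5 + t^4 - t^3 + t^2 - t + 1 - t^(-1) + t^(-2) - t^(-3) + t^(-4) - t^(-5) + t^(-6):
Term values: (262144) + (-32768) + (4096) + (-512) + (64) + (-8) + (1) + (-0.125) + (0.015625) + (-0.00195312) + (0.000244141) + (-3.05176e-05) + (3.8147e-06)
Sum = 233016.8889
Rounded to 6 significant figures: 233017

233017


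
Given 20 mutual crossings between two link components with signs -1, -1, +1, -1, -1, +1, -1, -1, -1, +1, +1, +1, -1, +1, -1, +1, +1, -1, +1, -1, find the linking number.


Step 1: Count positive crossings: 9
Step 2: Count negative crossings: 11
Step 3: Sum of signs = 9 - 11 = -2
Step 4: Linking number = sum/2 = -2/2 = -1

-1


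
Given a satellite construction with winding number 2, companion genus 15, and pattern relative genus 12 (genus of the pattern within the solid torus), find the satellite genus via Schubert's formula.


Schubert: g(satellite) = g_rel(pattern) + |winding| * g(companion),
where g_rel(pattern) is the genus of the pattern relative to the solid torus.
= 12 + 2 * 15
= 12 + 30 = 42

42


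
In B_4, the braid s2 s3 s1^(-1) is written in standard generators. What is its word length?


The word length counts the number of generators (including inverses).
Listing each generator: s2, s3, s1^(-1)
There are 3 generators in this braid word.

3


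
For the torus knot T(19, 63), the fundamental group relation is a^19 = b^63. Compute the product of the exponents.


The relation is a^19 = b^63.
Product of exponents = 19 * 63
= 1197

1197


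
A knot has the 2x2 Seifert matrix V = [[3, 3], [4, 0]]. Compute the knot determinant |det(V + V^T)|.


Step 1: Form V + V^T where V = [[3, 3], [4, 0]]
  V^T = [[3, 4], [3, 0]]
  V + V^T = [[6, 7], [7, 0]]
Step 2: det(V + V^T) = 6*0 - 7*7
  = 0 - 49 = -49
Step 3: Knot determinant = |det(V + V^T)| = |-49| = 49

49


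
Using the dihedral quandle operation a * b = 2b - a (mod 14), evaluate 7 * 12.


7 * 12 = 2*12 - 7 mod 14
= 24 - 7 mod 14
= 17 mod 14 = 3

3


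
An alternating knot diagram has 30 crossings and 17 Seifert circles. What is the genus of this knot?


For alternating knots, g = (c - s + 1)/2.
= (30 - 17 + 1)/2
= 14/2 = 7

7


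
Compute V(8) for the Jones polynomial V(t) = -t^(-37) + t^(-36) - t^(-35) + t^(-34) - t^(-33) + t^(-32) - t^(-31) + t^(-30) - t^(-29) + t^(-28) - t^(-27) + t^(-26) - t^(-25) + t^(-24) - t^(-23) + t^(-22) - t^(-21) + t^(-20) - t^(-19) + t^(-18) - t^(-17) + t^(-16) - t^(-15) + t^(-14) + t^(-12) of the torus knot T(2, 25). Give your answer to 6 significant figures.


Substituting t = 8 into V(t) = -t^(-37) + t^(-36) - t^(-35) + t^(-34) - t^(-33) + t^(-32) - t^(-31) + t^(-30) - t^(-29) + t^(-28) - t^(-27) + t^(-26) - t^(-25) + t^(-24) - t^(-23) + t^(-22) - t^(-21) + t^(-20) - t^(-19) + t^(-18) - t^(-17) + t^(-16) - t^(-15) + t^(-14) + t^(-12):
  (-)t^(-37) = -3.85186e-34
  (+)t^(-36) = 3.08149e-33
  (-)t^(-35) = -2.46519e-32
  (+)t^(-34) = 1.97215e-31
  (-)t^(-33) = -1.57772e-30
  (+)t^(-32) = 1.26218e-29
  (-)t^(-31) = -1.00974e-28
  (+)t^(-30) = 8.07794e-28
  (-)t^(-29) = -6.46235e-27
  (+)t^(-28) = 5.16988e-26
  (-)t^(-27) = -4.1359e-25
  (+)t^(-26) = 3.30872e-24
  (-)t^(-25) = -2.64698e-23
  (+)t^(-24) = 2.11758e-22
  (-)t^(-23) = -1.69407e-21
  (+)t^(-22) = 1.35525e-20
  (-)t^(-21) = -1.0842e-19
  (+)t^(-20) = 8.67362e-19
  (-)t^(-19) = -6.93889e-18
  (+)t^(-18) = 5.55112e-17
  (-)t^(-17) = -4.44089e-16
  (+)t^(-16) = 3.55271e-15
  (-)t^(-15) = -2.84217e-14
  (+)t^(-14) = 2.27374e-13
  (+)t^(-12) = 1.45519e-11
Sum = (-3.85186e-34) + (3.08149e-33) + (-2.46519e-32) + (1.97215e-31) + (-1.57772e-30) + (1.26218e-29) + (-1.00974e-28) + (8.07794e-28) + (-6.46235e-27) + (5.16988e-26) + (-4.1359e-25) + (3.30872e-24) + (-2.64698e-23) + (2.11758e-22) + (-1.69407e-21) + (1.35525e-20) + (-1.0842e-19) + (8.67362e-19) + (-6.93889e-18) + (5.55112e-17) + (-4.44089e-16) + (3.55271e-15) + (-2.84217e-14) + (2.27374e-13) + (1.45519e-11)
= 1.475402516e-11
Rounded to 6 significant figures: 1.4754e-11

1.4754e-11


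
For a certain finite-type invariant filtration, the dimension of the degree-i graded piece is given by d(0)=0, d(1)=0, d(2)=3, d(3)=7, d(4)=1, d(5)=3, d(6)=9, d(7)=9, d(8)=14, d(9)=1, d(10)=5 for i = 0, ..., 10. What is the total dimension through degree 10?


Total dimension = d(0) + d(1) + ... + d(10)
= 0 + 0 + 3 + 7 + 1 + 3 + 9 + 9 + 14 + 1 + 5
= 52

52


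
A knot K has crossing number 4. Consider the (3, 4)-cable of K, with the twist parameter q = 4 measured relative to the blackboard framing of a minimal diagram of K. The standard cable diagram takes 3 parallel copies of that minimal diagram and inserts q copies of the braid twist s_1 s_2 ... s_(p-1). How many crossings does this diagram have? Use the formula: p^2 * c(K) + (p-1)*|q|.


Step 1: Each of the c(K) crossings of the companion diagram becomes p*p = p^2 crossings among the p parallel strands, and each of the |q| twists s_1 s_2 ... s_(p-1) adds (p-1) crossings.
  Crossings = p^2 * c(K) + (p-1)*|q|
Step 2: = 3^2 * 4 + (3-1)*4
Step 3: = 9*4 + 2*4
Step 4: = 36 + 8 = 44

44


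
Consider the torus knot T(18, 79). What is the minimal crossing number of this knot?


For a torus knot T(p, q) with gcd(p,q)=1,
the crossing number is min(p*(q-1), q*(p-1)).
p*(q-1) = 18*78 = 1404
q*(p-1) = 79*17 = 1343
min(1404, 1343) = 1343

1343


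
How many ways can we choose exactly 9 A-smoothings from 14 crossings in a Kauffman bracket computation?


We choose which 9 of 14 crossings get A-smoothings.
C(14, 9) = 14! / (9! * 5!)
= 2002

2002


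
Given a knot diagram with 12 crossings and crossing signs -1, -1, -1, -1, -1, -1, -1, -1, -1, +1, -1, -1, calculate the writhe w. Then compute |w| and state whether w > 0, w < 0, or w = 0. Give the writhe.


Step 1: Count positive crossings (+1).
Positive crossings: 1
Step 2: Count negative crossings (-1).
Negative crossings: 11
Step 3: Writhe = (positive) - (negative)
w = 1 - 11 = -10
Step 4: |w| = 10, and w is negative

-10


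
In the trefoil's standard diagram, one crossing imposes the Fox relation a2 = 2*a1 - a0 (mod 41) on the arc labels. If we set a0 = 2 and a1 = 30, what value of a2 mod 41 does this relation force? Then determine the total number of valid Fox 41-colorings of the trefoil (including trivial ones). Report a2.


Step 1: Apply the given crossing relation 2*a1 - a0 - a2 = 0 (mod 41).
  a2 = 2*a1 - a0 mod 41
  a2 = 2*30 - 2 mod 41
  a2 = 60 - 2 mod 41
  a2 = 58 mod 41 = 17
Step 2: The trefoil has determinant 3.
  Number of Fox p-colorings (p prime) is p^2 if p = 3, else p.
  Since 41 does not divide 3, only trivial (constant) colorings exist.
  (So the trial a0 = 2, a1 = 30 with a0 != a1 does NOT extend to a valid coloring of the whole trefoil: the other two crossing relations require 3*(a1 - a0) = 0 (mod 41), which fails.)
  Total colorings = 41
Step 3: a2 = 17, total Fox 41-colorings = 41

17


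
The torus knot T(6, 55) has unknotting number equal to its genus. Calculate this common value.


For a torus knot T(p,q), both the unknotting number and genus equal (p-1)(q-1)/2.
= (6-1)(55-1)/2
= 5*54/2
= 270/2 = 135

135


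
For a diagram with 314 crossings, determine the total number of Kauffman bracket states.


Each crossing contributes 2 choices (A-smoothing or B-smoothing).
Total states = 2^314 = 33374797436264220037422214158899251790667258161822699530422525122222183215322508594108782608384

33374797436264220037422214158899251790667258161822699530422525122222183215322508594108782608384


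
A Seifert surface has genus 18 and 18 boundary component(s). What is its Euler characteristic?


chi = 2 - 2g - b
= 2 - 2*18 - 18
= 2 - 36 - 18 = -52

-52


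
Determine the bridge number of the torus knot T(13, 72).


The bridge number of T(p,q) is min(p,q).
min(13, 72) = 13

13


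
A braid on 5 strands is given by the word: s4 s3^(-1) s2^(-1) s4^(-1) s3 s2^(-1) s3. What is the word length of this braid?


The word length counts the number of generators (including inverses).
Listing each generator: s4, s3^(-1), s2^(-1), s4^(-1), s3, s2^(-1), s3
There are 7 generators in this braid word.

7


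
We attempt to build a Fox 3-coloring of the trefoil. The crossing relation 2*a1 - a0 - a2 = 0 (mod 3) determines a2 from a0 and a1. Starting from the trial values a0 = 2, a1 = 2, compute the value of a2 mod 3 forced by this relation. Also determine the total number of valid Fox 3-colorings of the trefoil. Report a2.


Step 1: Apply the given crossing relation 2*a1 - a0 - a2 = 0 (mod 3).
  a2 = 2*a1 - a0 mod 3
  a2 = 2*2 - 2 mod 3
  a2 = 4 - 2 mod 3
  a2 = 2 mod 3 = 2
Step 2: The trefoil has determinant 3.
  Number of Fox p-colorings (p prime) is p^2 if p = 3, else p.
  Since p = 3 divides det = 3, the trefoil is 3-colorable.
  (Indeed for p = 3 any choice of a0, a1 extends to a valid coloring; the trial (a0, a1, a2) = (2, 2, 2) satisfies all three crossing relations.)
  Total colorings = 3^2 = 9
Step 3: a2 = 2, total Fox 3-colorings = 9

2


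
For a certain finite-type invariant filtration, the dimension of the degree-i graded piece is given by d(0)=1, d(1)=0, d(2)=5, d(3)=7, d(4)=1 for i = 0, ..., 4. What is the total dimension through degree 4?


Total dimension = d(0) + d(1) + ... + d(4)
= 1 + 0 + 5 + 7 + 1
= 14

14


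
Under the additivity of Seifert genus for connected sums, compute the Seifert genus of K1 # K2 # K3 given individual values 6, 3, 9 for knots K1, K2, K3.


The Seifert genus is additive under connected sum.
Seifert genus(K1 # K2 # K3) = (6) + (3) + (9)
= 18

18


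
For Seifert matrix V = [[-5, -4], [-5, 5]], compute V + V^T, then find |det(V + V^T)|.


Step 1: Form V + V^T where V = [[-5, -4], [-5, 5]]
  V^T = [[-5, -5], [-4, 5]]
  V + V^T = [[-10, -9], [-9, 10]]
Step 2: det(V + V^T) = (-10)*10 - (-9)*(-9)
  = -100 - 81 = -181
Step 3: Knot determinant = |det(V + V^T)| = |-181| = 181

181


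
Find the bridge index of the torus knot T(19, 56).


The bridge number of T(p,q) is min(p,q).
min(19, 56) = 19

19


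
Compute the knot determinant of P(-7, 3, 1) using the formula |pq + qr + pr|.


Step 1: Compute pq + qr + pr.
pq = (-7)*3 = -21
qr = 3*1 = 3
pr = (-7)*1 = -7
pq + qr + pr = -21 + 3 + (-7) = -25
Step 2: Take absolute value.
det(P(-7,3,1)) = |-25| = 25

25


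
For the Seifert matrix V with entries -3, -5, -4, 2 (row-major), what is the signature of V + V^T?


Step 1: V + V^T = [[-6, -9], [-9, 4]]
Step 2: trace = -2, det = -105
Step 3: Discriminant = (-2)^2 - 4*(-105) = 424
Step 4: Eigenvalues: 9.29563, -11.2956
Step 5: Signature = (# positive eigenvalues) - (# negative eigenvalues) = 0

0


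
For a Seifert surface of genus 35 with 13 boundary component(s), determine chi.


chi = 2 - 2g - b
= 2 - 2*35 - 13
= 2 - 70 - 13 = -81

-81


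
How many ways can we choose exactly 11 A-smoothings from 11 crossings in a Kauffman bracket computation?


We choose which 11 of 11 crossings get A-smoothings.
C(11, 11) = 11! / (11! * 0!)
= 1

1


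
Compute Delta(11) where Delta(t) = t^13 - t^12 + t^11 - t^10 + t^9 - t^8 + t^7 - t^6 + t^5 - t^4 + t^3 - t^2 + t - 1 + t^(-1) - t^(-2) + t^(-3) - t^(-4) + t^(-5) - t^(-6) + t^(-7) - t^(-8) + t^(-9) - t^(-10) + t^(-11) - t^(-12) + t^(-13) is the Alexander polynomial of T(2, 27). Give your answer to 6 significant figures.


Substituting t = 11 into Delta(t) = t^13 - t^12 + t^11 - t^10 + t^9 - t^8 + t^7 - t^6 + t^5 - t^4 + t^3 - t^2 + t - 1 + t^(-1) - t^(-2) + t^(-3) - t^(-4) + t^(-5) - t^(-6) + t^(-7) - t^(-8) + t^(-9) - t^(-10) + t^(-11) - t^(-12) + t^(-13):
Term values: (34522712143931) + (-3138428376721) + (285311670611) + (-25937424601) + (2357947691) + (-214358881) + (19487171) + (-1771561) + (161051) + (-14641) + (1331) + (-121) + (11) + (-1) + (0.0909091) + (-0.00826446) + (0.000751315) + (-6.83013e-05) + (6.20921e-06) + (-5.64474e-07) + (5.13158e-08) + (-4.66507e-09) + (4.24098e-10) + (-3.85543e-11) + (3.50494e-12) + (-3.18631e-13) + (2.89664e-14)
Sum = 3.164581947e+13
Rounded to 6 significant figures: 3.16458e+13

3.16458e+13


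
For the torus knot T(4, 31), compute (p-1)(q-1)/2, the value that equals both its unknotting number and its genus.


For a torus knot T(p,q), both the unknotting number and genus equal (p-1)(q-1)/2.
= (4-1)(31-1)/2
= 3*30/2
= 90/2 = 45

45


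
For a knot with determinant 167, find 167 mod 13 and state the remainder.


Step 1: A knot is p-colorable if and only if p divides its determinant.
Step 2: Compute 167 mod 13.
167 = 12 * 13 + 11
Step 3: 167 mod 13 = 11
Step 4: The knot is 13-colorable: no

11


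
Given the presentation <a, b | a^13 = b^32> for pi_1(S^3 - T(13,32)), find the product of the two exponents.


The relation is a^13 = b^32.
Product of exponents = 13 * 32
= 416

416


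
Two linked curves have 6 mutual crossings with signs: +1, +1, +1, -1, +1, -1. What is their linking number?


Step 1: Count positive crossings: 4
Step 2: Count negative crossings: 2
Step 3: Sum of signs = 4 - 2 = 2
Step 4: Linking number = sum/2 = 2/2 = 1

1


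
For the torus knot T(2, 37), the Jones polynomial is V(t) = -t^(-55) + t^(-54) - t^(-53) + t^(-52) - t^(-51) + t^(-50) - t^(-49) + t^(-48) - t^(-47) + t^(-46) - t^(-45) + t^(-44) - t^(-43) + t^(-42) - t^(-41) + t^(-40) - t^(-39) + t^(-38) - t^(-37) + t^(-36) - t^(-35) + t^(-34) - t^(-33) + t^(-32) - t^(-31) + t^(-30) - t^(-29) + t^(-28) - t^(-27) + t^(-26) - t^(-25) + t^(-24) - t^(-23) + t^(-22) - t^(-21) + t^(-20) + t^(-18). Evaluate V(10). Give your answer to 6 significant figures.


Substituting t = 10 into V(t) = -t^(-55) + t^(-54) - t^(-53) + t^(-52) - t^(-51) + t^(-50) - t^(-49) + t^(-48) - t^(-47) + t^(-46) - t^(-45) + t^(-44) - t^(-43) + t^(-42) - t^(-41) + t^(-40) - t^(-39) + t^(-38) - t^(-37) + t^(-36) - t^(-35) + t^(-34) - t^(-33) + t^(-32) - t^(-31) + t^(-30) - t^(-29) + t^(-28) - t^(-27) + t^(-26) - t^(-25) + t^(-24) - t^(-23) + t^(-22) - t^(-21) + t^(-20) + t^(-18):
  (-)t^(-55) = -1e-55
  (+)t^(-54) = 1e-54
  (-)t^(-53) = -1e-53
  (+)t^(-52) = 1e-52
  (-)t^(-51) = -1e-51
  (+)t^(-50) = 1e-50
  (-)t^(-49) = -1e-49
  (+)t^(-48) = 1e-48
  (-)t^(-47) = -1e-47
  (+)t^(-46) = 1e-46
  (-)t^(-45) = -1e-45
  (+)t^(-44) = 1e-44
  (-)t^(-43) = -1e-43
  (+)t^(-42) = 1e-42
  (-)t^(-41) = -1e-41
  (+)t^(-40) = 1e-40
  (-)t^(-39) = -1e-39
  (+)t^(-38) = 1e-38
  (-)t^(-37) = -1e-37
  (+)t^(-36) = 1e-36
  (-)t^(-35) = -1e-35
  (+)t^(-34) = 1e-34
  (-)t^(-33) = -1e-33
  (+)t^(-32) = 1e-32
  (-)t^(-31) = -1e-31
  (+)t^(-30) = 1e-30
  (-)t^(-29) = -1e-29
  (+)t^(-28) = 1e-28
  (-)t^(-27) = -1e-27
  (+)t^(-26) = 1e-26
  (-)t^(-25) = -1e-25
  (+)t^(-24) = 1e-24
  (-)t^(-23) = -1e-23
  (+)t^(-22) = 1e-22
  (-)t^(-21) = -1e-21
  (+)t^(-20) = 1e-20
  (+)t^(-18) = 1e-18
Sum = (-1e-55) + (1e-54) + (-1e-53) + (1e-52) + (-1e-51) + (1e-50) + (-1e-49) + (1e-48) + (-1e-47) + (1e-46) + (-1e-45) + (1e-44) + (-1e-43) + (1e-42) + (-1e-41) + (1e-40) + (-1e-39) + (1e-38) + (-1e-37) + (1e-36) + (-1e-35) + (1e-34) + (-1e-33) + (1e-32) + (-1e-31) + (1e-30) + (-1e-29) + (1e-28) + (-1e-27) + (1e-26) + (-1e-25) + (1e-24) + (-1e-23) + (1e-22) + (-1e-21) + (1e-20) + (1e-18)
= 1.009090909e-18
Rounded to 6 significant figures: 1.00909e-18

1.00909e-18


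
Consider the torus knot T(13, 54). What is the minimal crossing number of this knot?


For a torus knot T(p, q) with gcd(p,q)=1,
the crossing number is min(p*(q-1), q*(p-1)).
p*(q-1) = 13*53 = 689
q*(p-1) = 54*12 = 648
min(689, 648) = 648

648


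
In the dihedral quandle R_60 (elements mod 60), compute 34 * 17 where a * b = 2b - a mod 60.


34 * 17 = 2*17 - 34 mod 60
= 34 - 34 mod 60
= 0 mod 60 = 0

0


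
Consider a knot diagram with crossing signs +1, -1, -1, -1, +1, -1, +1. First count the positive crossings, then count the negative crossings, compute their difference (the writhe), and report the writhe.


Step 1: Count positive crossings (+1).
Positive crossings: 3
Step 2: Count negative crossings (-1).
Negative crossings: 4
Step 3: Writhe = (positive) - (negative)
w = 3 - 4 = -1
Step 4: |w| = 1, and w is negative

-1


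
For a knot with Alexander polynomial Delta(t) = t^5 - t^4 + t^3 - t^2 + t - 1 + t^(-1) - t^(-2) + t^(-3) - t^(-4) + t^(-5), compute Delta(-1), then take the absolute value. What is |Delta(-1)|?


Step 1: The polynomial has 11 terms with alternating signs, exponents from 5 down to -5.
Step 2: Substitute t = -1. The i-th term has coefficient (-1)^i and exponent (m-i),
  so its value is (-1)^i * (-1)^(m-i) = (-1)^m = -1 for every i.
Step 3: All 11 terms equal -1, so Delta(-1) = 11 * (-1) = -11
Step 4: |Delta(-1)| = 11

11


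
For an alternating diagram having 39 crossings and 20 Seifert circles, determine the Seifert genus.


For alternating knots, g = (c - s + 1)/2.
= (39 - 20 + 1)/2
= 20/2 = 10

10


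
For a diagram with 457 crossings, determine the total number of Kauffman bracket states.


Each crossing contributes 2 choices (A-smoothing or B-smoothing).
Total states = 2^457 = 372141426839350727961253789638658321589064376671906846864122981980487315514059736743009817965446945567110411062408283101969716033850703872

372141426839350727961253789638658321589064376671906846864122981980487315514059736743009817965446945567110411062408283101969716033850703872


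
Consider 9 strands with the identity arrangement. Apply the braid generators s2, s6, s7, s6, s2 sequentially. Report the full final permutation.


Starting with identity [1, 2, 3, 4, 5, 6, 7, 8, 9].
Apply generators in sequence:
  After s2: [1, 3, 2, 4, 5, 6, 7, 8, 9]
  After s6: [1, 3, 2, 4, 5, 7, 6, 8, 9]
  After s7: [1, 3, 2, 4, 5, 7, 8, 6, 9]
  After s6: [1, 3, 2, 4, 5, 8, 7, 6, 9]
  After s2: [1, 2, 3, 4, 5, 8, 7, 6, 9]
Final permutation: [1, 2, 3, 4, 5, 8, 7, 6, 9]

[1, 2, 3, 4, 5, 8, 7, 6, 9]


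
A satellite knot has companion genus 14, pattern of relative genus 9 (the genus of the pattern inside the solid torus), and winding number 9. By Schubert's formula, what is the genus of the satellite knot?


Schubert: g(satellite) = g_rel(pattern) + |winding| * g(companion),
where g_rel(pattern) is the genus of the pattern relative to the solid torus.
= 9 + 9 * 14
= 9 + 126 = 135

135


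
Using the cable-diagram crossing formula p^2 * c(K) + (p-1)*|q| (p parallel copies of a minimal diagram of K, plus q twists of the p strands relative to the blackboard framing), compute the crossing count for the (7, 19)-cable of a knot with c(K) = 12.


Step 1: Each of the c(K) crossings of the companion diagram becomes p*p = p^2 crossings among the p parallel strands, and each of the |q| twists s_1 s_2 ... s_(p-1) adds (p-1) crossings.
  Crossings = p^2 * c(K) + (p-1)*|q|
Step 2: = 7^2 * 12 + (7-1)*19
Step 3: = 49*12 + 6*19
Step 4: = 588 + 114 = 702

702


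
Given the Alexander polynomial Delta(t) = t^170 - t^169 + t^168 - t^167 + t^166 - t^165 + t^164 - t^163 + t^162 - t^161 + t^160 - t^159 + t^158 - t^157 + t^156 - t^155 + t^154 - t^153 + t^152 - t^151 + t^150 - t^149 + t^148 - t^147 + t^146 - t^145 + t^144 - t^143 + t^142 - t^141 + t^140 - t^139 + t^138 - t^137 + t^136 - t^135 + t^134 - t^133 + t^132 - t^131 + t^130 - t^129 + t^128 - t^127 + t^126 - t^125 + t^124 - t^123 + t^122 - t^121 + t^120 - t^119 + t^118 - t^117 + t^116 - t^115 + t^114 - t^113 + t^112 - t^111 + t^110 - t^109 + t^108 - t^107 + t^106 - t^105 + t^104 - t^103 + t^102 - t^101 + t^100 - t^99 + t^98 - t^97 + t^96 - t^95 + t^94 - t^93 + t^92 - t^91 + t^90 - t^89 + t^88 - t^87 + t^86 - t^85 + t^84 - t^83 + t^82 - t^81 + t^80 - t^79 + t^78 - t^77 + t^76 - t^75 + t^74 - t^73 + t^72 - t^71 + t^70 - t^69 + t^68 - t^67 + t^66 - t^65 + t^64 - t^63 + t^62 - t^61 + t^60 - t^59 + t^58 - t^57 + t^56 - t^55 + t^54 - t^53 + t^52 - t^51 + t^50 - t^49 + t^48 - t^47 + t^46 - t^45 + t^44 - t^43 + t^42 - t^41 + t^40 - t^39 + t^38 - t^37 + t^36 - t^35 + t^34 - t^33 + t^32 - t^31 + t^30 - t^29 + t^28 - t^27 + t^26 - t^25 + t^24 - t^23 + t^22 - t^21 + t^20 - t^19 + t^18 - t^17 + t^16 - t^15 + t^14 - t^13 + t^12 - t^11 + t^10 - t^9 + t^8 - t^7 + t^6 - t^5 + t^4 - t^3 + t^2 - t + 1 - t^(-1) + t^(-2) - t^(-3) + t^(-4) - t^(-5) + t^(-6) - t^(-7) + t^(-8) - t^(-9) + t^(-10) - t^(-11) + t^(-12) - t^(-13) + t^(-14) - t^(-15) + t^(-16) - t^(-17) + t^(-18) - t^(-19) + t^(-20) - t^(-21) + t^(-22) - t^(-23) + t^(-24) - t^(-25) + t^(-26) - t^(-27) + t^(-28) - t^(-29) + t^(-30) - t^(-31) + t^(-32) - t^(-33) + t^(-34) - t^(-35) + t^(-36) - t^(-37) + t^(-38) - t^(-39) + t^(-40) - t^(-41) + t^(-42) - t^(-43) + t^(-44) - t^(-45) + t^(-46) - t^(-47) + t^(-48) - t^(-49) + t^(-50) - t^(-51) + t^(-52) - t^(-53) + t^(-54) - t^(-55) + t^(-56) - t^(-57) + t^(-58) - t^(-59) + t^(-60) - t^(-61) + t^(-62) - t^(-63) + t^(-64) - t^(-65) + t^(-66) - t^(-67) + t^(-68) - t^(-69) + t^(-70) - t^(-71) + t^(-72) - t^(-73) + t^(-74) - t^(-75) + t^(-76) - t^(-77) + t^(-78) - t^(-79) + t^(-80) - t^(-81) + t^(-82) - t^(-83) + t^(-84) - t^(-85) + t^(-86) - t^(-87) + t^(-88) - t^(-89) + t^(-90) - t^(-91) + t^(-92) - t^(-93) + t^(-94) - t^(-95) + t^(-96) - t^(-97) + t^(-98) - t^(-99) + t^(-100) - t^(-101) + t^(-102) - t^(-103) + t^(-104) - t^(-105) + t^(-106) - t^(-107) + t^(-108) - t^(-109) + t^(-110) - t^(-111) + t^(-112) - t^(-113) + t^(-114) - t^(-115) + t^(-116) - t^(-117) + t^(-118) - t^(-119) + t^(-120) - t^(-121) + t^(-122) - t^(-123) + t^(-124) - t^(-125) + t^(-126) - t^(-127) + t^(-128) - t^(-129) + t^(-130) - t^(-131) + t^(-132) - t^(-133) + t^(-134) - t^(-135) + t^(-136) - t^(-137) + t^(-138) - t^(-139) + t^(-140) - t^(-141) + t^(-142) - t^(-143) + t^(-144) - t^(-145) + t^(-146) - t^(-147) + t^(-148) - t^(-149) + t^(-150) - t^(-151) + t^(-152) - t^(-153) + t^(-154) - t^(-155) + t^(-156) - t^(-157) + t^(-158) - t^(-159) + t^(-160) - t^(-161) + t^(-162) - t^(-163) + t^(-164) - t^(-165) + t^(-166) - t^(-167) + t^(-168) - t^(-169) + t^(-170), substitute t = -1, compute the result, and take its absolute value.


Step 1: The polynomial has 341 terms with alternating signs, exponents from 170 down to -170.
Step 2: Substitute t = -1. The i-th term has coefficient (-1)^i and exponent (m-i),
  so its value is (-1)^i * (-1)^(m-i) = (-1)^m = 1 for every i.
Step 3: All 341 terms equal 1, so Delta(-1) = 341 * (1) = 341
Step 4: |Delta(-1)| = 341

341


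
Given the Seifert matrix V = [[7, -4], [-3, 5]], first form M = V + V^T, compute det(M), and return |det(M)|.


Step 1: Form V + V^T where V = [[7, -4], [-3, 5]]
  V^T = [[7, -3], [-4, 5]]
  V + V^T = [[14, -7], [-7, 10]]
Step 2: det(V + V^T) = 14*10 - (-7)*(-7)
  = 140 - 49 = 91
Step 3: Knot determinant = |det(V + V^T)| = |91| = 91

91


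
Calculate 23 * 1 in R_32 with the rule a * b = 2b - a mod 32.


23 * 1 = 2*1 - 23 mod 32
= 2 - 23 mod 32
= -21 mod 32 = 11

11


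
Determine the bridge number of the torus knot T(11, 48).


The bridge number of T(p,q) is min(p,q).
min(11, 48) = 11

11


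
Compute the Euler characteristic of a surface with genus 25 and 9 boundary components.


chi = 2 - 2g - b
= 2 - 2*25 - 9
= 2 - 50 - 9 = -57

-57


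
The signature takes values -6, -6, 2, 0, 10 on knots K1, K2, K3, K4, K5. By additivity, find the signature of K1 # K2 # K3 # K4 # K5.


The signature is additive under connected sum.
signature(K1 # K2 # K3 # K4 # K5) = (-6) + (-6) + (2) + (0) + (10)
= 0

0


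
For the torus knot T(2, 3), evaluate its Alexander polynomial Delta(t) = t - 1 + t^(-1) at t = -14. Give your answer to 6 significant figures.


Substituting t = -14 into Delta(t) = t - 1 + t^(-1):
Term values: (-14) + (-1) + (-0.0714286)
Sum = -15.07142857
Rounded to 6 significant figures: -15.0714

-15.0714


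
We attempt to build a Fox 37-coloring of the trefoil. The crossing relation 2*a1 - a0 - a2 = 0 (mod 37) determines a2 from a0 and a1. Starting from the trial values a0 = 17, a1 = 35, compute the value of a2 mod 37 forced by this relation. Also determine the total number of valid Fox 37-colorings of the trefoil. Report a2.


Step 1: Apply the given crossing relation 2*a1 - a0 - a2 = 0 (mod 37).
  a2 = 2*a1 - a0 mod 37
  a2 = 2*35 - 17 mod 37
  a2 = 70 - 17 mod 37
  a2 = 53 mod 37 = 16
Step 2: The trefoil has determinant 3.
  Number of Fox p-colorings (p prime) is p^2 if p = 3, else p.
  Since 37 does not divide 3, only trivial (constant) colorings exist.
  (So the trial a0 = 17, a1 = 35 with a0 != a1 does NOT extend to a valid coloring of the whole trefoil: the other two crossing relations require 3*(a1 - a0) = 0 (mod 37), which fails.)
  Total colorings = 37
Step 3: a2 = 16, total Fox 37-colorings = 37

16


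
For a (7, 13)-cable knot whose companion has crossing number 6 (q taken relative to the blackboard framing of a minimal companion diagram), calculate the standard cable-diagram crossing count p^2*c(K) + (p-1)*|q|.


Step 1: Each of the c(K) crossings of the companion diagram becomes p*p = p^2 crossings among the p parallel strands, and each of the |q| twists s_1 s_2 ... s_(p-1) adds (p-1) crossings.
  Crossings = p^2 * c(K) + (p-1)*|q|
Step 2: = 7^2 * 6 + (7-1)*13
Step 3: = 49*6 + 6*13
Step 4: = 294 + 78 = 372

372


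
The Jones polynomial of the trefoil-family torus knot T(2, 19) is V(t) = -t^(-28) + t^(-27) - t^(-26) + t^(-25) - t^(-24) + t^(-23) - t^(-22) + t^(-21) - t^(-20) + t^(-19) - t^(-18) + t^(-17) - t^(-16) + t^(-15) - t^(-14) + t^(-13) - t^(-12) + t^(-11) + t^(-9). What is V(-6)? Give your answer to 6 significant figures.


Substituting t = -6 into V(t) = -t^(-28) + t^(-27) - t^(-26) + t^(-25) - t^(-24) + t^(-23) - t^(-22) + t^(-21) - t^(-20) + t^(-19) - t^(-18) + t^(-17) - t^(-16) + t^(-15) - t^(-14) + t^(-13) - t^(-12) + t^(-11) + t^(-9):
  (-)t^(-28) = -1.62841e-22
  (+)t^(-27) = -9.77049e-22
  (-)t^(-26) = -5.86229e-21
  (+)t^(-25) = -3.51738e-20
  (-)t^(-24) = -2.11043e-19
  (+)t^(-23) = -1.26626e-18
  (-)t^(-22) = -7.59753e-18
  (+)t^(-21) = -4.55852e-17
  (-)t^(-20) = -2.73511e-16
  (+)t^(-19) = -1.64107e-15
  (-)t^(-18) = -9.8464e-15
  (+)t^(-17) = -5.90784e-14
  (-)t^(-16) = -3.5447e-13
  (+)t^(-15) = -2.12682e-12
  (-)t^(-14) = -1.27609e-11
  (+)t^(-13) = -7.65656e-11
  (-)t^(-12) = -4.59394e-10
  (+)t^(-11) = -2.75636e-09
  (+)t^(-9) = -9.9229e-08
Sum = (-1.62841e-22) + (-9.77049e-22) + (-5.86229e-21) + (-3.51738e-20) + (-2.11043e-19) + (-1.26626e-18) + (-7.59753e-18) + (-4.55852e-17) + (-2.73511e-16) + (-1.64107e-15) + (-9.8464e-15) + (-5.90784e-14) + (-3.5447e-13) + (-2.12682e-12) + (-1.27609e-11) + (-7.65656e-11) + (-4.59394e-10) + (-2.75636e-09) + (-9.9229e-08)
= -1.025366645e-07
Rounded to 6 significant figures: -1.02537e-07

-1.02537e-07


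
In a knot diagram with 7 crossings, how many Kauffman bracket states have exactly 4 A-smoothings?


We choose which 4 of 7 crossings get A-smoothings.
C(7, 4) = 7! / (4! * 3!)
= 35

35


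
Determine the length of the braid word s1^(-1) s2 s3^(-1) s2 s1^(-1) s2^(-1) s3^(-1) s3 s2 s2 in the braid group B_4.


The word length counts the number of generators (including inverses).
Listing each generator: s1^(-1), s2, s3^(-1), s2, s1^(-1), s2^(-1), s3^(-1), s3, s2, s2
There are 10 generators in this braid word.

10


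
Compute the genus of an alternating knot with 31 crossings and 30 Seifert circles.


For alternating knots, g = (c - s + 1)/2.
= (31 - 30 + 1)/2
= 2/2 = 1

1


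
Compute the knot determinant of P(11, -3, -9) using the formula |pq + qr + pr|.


Step 1: Compute pq + qr + pr.
pq = 11*(-3) = -33
qr = (-3)*(-9) = 27
pr = 11*(-9) = -99
pq + qr + pr = -33 + 27 + (-99) = -105
Step 2: Take absolute value.
det(P(11,-3,-9)) = |-105| = 105

105


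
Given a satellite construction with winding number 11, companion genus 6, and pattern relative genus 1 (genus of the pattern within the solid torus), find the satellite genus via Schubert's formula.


Schubert: g(satellite) = g_rel(pattern) + |winding| * g(companion),
where g_rel(pattern) is the genus of the pattern relative to the solid torus.
= 1 + 11 * 6
= 1 + 66 = 67

67


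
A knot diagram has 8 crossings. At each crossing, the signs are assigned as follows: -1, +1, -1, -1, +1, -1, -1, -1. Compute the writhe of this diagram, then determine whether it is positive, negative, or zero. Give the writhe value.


Step 1: Count positive crossings (+1).
Positive crossings: 2
Step 2: Count negative crossings (-1).
Negative crossings: 6
Step 3: Writhe = (positive) - (negative)
w = 2 - 6 = -4
Step 4: |w| = 4, and w is negative

-4


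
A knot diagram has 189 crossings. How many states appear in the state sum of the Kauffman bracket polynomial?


Each crossing contributes 2 choices (A-smoothing or B-smoothing).
Total states = 2^189 = 784637716923335095479473677900958302012794430558004314112

784637716923335095479473677900958302012794430558004314112


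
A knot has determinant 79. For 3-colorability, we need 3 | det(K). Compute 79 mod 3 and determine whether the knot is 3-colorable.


Step 1: A knot is p-colorable if and only if p divides its determinant.
Step 2: Compute 79 mod 3.
79 = 26 * 3 + 1
Step 3: 79 mod 3 = 1
Step 4: The knot is 3-colorable: no

1


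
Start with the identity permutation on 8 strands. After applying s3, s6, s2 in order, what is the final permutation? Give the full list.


Starting with identity [1, 2, 3, 4, 5, 6, 7, 8].
Apply generators in sequence:
  After s3: [1, 2, 4, 3, 5, 6, 7, 8]
  After s6: [1, 2, 4, 3, 5, 7, 6, 8]
  After s2: [1, 4, 2, 3, 5, 7, 6, 8]
Final permutation: [1, 4, 2, 3, 5, 7, 6, 8]

[1, 4, 2, 3, 5, 7, 6, 8]


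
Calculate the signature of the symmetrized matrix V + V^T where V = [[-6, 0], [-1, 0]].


Step 1: V + V^T = [[-12, -1], [-1, 0]]
Step 2: trace = -12, det = -1
Step 3: Discriminant = (-12)^2 - 4*(-1) = 148
Step 4: Eigenvalues: 0.0827625, -12.0828
Step 5: Signature = (# positive eigenvalues) - (# negative eigenvalues) = 0

0


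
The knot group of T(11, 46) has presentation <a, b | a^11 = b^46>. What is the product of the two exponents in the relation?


The relation is a^11 = b^46.
Product of exponents = 11 * 46
= 506

506


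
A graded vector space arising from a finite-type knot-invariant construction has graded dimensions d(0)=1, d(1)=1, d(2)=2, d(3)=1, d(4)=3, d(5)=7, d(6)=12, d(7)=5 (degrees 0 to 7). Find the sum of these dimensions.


Total dimension = d(0) + d(1) + ... + d(7)
= 1 + 1 + 2 + 1 + 3 + 7 + 12 + 5
= 32

32


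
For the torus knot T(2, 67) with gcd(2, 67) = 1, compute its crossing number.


For a torus knot T(p, q) with gcd(p,q)=1,
the crossing number is min(p*(q-1), q*(p-1)).
p*(q-1) = 2*66 = 132
q*(p-1) = 67*1 = 67
min(132, 67) = 67

67


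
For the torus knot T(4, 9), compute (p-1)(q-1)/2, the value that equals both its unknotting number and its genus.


For a torus knot T(p,q), both the unknotting number and genus equal (p-1)(q-1)/2.
= (4-1)(9-1)/2
= 3*8/2
= 24/2 = 12

12


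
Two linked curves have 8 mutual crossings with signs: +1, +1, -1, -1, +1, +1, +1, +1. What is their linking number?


Step 1: Count positive crossings: 6
Step 2: Count negative crossings: 2
Step 3: Sum of signs = 6 - 2 = 4
Step 4: Linking number = sum/2 = 4/2 = 2

2


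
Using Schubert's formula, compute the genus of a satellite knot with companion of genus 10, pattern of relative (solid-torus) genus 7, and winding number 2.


Schubert: g(satellite) = g_rel(pattern) + |winding| * g(companion),
where g_rel(pattern) is the genus of the pattern relative to the solid torus.
= 7 + 2 * 10
= 7 + 20 = 27

27


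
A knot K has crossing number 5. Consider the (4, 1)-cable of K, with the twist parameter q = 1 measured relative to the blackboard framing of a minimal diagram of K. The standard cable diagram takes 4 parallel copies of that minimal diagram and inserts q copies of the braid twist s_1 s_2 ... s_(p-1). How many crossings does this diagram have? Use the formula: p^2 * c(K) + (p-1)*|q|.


Step 1: Each of the c(K) crossings of the companion diagram becomes p*p = p^2 crossings among the p parallel strands, and each of the |q| twists s_1 s_2 ... s_(p-1) adds (p-1) crossings.
  Crossings = p^2 * c(K) + (p-1)*|q|
Step 2: = 4^2 * 5 + (4-1)*1
Step 3: = 16*5 + 3*1
Step 4: = 80 + 3 = 83

83


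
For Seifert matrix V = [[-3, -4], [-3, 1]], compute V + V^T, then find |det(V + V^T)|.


Step 1: Form V + V^T where V = [[-3, -4], [-3, 1]]
  V^T = [[-3, -3], [-4, 1]]
  V + V^T = [[-6, -7], [-7, 2]]
Step 2: det(V + V^T) = (-6)*2 - (-7)*(-7)
  = -12 - 49 = -61
Step 3: Knot determinant = |det(V + V^T)| = |-61| = 61

61


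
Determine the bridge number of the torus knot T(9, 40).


The bridge number of T(p,q) is min(p,q).
min(9, 40) = 9

9


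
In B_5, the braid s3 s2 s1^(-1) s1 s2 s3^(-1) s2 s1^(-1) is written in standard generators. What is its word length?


The word length counts the number of generators (including inverses).
Listing each generator: s3, s2, s1^(-1), s1, s2, s3^(-1), s2, s1^(-1)
There are 8 generators in this braid word.

8


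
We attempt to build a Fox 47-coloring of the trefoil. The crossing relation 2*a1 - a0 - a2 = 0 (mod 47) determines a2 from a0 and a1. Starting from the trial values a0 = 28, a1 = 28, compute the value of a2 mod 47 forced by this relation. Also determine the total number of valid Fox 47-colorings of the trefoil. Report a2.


Step 1: Apply the given crossing relation 2*a1 - a0 - a2 = 0 (mod 47).
  a2 = 2*a1 - a0 mod 47
  a2 = 2*28 - 28 mod 47
  a2 = 56 - 28 mod 47
  a2 = 28 mod 47 = 28
Step 2: The trefoil has determinant 3.
  Number of Fox p-colorings (p prime) is p^2 if p = 3, else p.
  Since 47 does not divide 3, only trivial (constant) colorings exist.
  (Here a0 = a1 = a2 = 28, the constant coloring, which is valid.)
  Total colorings = 47
Step 3: a2 = 28, total Fox 47-colorings = 47

28


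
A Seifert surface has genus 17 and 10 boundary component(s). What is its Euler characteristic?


chi = 2 - 2g - b
= 2 - 2*17 - 10
= 2 - 34 - 10 = -42

-42


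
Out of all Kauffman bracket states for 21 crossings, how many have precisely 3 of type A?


We choose which 3 of 21 crossings get A-smoothings.
C(21, 3) = 21! / (3! * 18!)
= 1330

1330


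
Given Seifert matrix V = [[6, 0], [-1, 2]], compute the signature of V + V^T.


Step 1: V + V^T = [[12, -1], [-1, 4]]
Step 2: trace = 16, det = 47
Step 3: Discriminant = 16^2 - 4*47 = 68
Step 4: Eigenvalues: 12.1231, 3.87689
Step 5: Signature = (# positive eigenvalues) - (# negative eigenvalues) = 2

2
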